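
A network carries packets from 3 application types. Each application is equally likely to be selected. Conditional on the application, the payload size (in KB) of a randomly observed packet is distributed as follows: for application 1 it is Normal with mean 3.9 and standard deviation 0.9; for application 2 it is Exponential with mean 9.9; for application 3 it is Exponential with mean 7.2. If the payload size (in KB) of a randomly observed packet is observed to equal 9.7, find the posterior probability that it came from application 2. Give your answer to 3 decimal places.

Likelihoods f(9.7 | ·): 1: 4.24967e-10; 2: 0.0379179; 3: 0.0361057.
Posterior ∝ prior × likelihood. Numerator for 2: 0.333333·0.0379179 = 0.0126393.
Normalizing constant: 0.333333·4.24967e-10 + 0.333333·0.0379179 + 0.333333·0.0361057 = 0.0246745.
P(2 | observation) = 0.0126393 / 0.0246745 = 0.51224.

0.512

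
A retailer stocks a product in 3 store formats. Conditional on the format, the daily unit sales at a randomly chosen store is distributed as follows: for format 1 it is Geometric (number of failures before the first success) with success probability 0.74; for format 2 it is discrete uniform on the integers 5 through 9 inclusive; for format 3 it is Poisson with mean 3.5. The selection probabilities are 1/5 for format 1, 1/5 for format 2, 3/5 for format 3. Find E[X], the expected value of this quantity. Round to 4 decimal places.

Component means — 1: 0.351351; 2: 7; 3: 3.5.
E[X] = 0.2·0.351351 + 0.2·7 + 0.6·3.5 = 3.57027.

3.5703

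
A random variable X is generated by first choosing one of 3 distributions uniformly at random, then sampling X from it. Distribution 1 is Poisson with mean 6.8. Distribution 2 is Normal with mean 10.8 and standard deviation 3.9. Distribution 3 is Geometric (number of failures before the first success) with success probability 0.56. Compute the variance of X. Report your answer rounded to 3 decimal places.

24.744

Per component, 1: μ=6.8, E[X²]=53.04; 2: μ=10.8, E[X²]=131.85; 3: μ=0.785714, E[X²]=2.02041.
E[X] = 0.333333·6.8 + 0.333333·10.8 + 0.333333·0.785714 = 6.12857.
E[X²] = 0.333333·53.04 + 0.333333·131.85 + 0.333333·2.02041 = 62.3035.
Var(X) = E[X²] − (E[X])² = 62.3035 − 37.5594 = 24.7441.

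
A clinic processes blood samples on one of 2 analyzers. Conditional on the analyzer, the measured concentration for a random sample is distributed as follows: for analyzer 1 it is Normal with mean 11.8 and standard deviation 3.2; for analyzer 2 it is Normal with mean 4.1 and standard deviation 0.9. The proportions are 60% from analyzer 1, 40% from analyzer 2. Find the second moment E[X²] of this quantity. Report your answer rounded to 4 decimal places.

96.7360

For each component E[X²] = Var + (mean)², giving 1: 149.48; 2: 17.62.
Overall E[X²] = 0.6·149.48 + 0.4·17.62 = 96.736.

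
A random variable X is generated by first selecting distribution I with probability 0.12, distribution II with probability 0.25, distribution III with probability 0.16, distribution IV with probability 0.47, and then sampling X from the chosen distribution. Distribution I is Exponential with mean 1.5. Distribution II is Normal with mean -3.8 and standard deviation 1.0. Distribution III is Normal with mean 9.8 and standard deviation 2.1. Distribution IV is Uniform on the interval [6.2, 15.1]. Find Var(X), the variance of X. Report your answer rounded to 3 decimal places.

Per component, I: μ=1.5, E[X²]=4.5; II: μ=-3.8, E[X²]=15.44; III: μ=9.8, E[X²]=100.45; IV: μ=10.65, E[X²]=120.023.
E[X] = 0.12·1.5 + 0.25·-3.8 + 0.16·9.8 + 0.47·10.65 = 5.8035.
E[X²] = 0.12·4.5 + 0.25·15.44 + 0.16·100.45 + 0.47·120.023 = 76.883.
Var(X) = E[X²] − (E[X])² = 76.883 − 33.6806 = 43.2024.

43.202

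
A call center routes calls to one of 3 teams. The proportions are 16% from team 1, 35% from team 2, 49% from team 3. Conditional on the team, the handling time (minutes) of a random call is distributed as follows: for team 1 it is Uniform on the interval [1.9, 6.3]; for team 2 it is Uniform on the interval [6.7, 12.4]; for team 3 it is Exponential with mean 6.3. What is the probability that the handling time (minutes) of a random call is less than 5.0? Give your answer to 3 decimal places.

Conditional on each team, P(X < 5.0): 1: 0.704545; 2: 0; 3: 0.547809.
By total probability, P(X < 5.0) = 0.16·0.704545 + 0.35·0 + 0.49·0.547809 = 0.381154.

0.381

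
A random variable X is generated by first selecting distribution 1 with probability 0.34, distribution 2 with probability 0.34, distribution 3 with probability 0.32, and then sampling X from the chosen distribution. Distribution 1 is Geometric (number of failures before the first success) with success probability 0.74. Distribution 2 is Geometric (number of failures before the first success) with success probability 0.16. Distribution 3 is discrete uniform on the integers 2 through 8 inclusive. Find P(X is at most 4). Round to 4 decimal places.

Conditional on each component, P(X ≤ 4): 1: 0.998812; 2: 0.581788; 3: 0.428571.
By total probability, P(X ≤ 4) = 0.34·0.998812 + 0.34·0.581788 + 0.32·0.428571 = 0.674547.

0.6745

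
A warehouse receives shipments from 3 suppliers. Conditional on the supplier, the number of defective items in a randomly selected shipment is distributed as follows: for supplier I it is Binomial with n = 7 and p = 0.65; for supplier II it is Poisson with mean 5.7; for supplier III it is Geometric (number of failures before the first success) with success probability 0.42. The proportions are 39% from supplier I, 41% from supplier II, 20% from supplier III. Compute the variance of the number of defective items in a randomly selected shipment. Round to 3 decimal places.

6.140

Per component, I: μ=4.55, E[X²]=22.295; II: μ=5.7, E[X²]=38.19; III: μ=1.38095, E[X²]=5.19501.
E[X] = 0.39·4.55 + 0.41·5.7 + 0.2·1.38095 = 4.38769.
E[X²] = 0.39·22.295 + 0.41·38.19 + 0.2·5.19501 = 25.392.
Var(X) = E[X²] − (E[X])² = 25.392 − 19.2518 = 6.14012.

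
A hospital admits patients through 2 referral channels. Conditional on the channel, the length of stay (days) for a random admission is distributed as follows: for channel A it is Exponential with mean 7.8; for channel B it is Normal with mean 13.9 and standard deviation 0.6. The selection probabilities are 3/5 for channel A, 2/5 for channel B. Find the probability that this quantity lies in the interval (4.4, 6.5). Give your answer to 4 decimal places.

0.0806

Conditional on each channel, P(4.4 < X < 6.5): A: 0.134272; B: 0.
By total probability, P(4.4 < X < 6.5) = 0.6·0.134272 + 0.4·0 = 0.0805633.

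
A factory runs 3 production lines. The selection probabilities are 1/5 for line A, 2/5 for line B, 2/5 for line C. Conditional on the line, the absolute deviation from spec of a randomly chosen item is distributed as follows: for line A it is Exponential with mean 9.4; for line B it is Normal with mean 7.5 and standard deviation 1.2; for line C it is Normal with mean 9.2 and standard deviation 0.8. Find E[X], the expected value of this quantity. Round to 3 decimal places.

8.560

Component means — A: 9.4; B: 7.5; C: 9.2.
E[X] = 0.2·9.4 + 0.4·7.5 + 0.4·9.2 = 8.56.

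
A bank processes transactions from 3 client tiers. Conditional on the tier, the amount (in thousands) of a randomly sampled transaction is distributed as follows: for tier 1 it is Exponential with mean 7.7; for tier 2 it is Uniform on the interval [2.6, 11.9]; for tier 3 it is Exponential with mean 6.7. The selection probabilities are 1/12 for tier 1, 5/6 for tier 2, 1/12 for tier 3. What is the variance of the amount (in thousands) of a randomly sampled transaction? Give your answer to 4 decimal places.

Per component, 1: μ=7.7, E[X²]=118.58; 2: μ=7.25, E[X²]=59.77; 3: μ=6.7, E[X²]=89.78.
E[X] = 0.0833333·7.7 + 0.833333·7.25 + 0.0833333·6.7 = 7.24167.
E[X²] = 0.0833333·118.58 + 0.833333·59.77 + 0.0833333·89.78 = 67.1717.
Var(X) = E[X²] − (E[X])² = 67.1717 − 52.4417 = 14.7299.

14.7299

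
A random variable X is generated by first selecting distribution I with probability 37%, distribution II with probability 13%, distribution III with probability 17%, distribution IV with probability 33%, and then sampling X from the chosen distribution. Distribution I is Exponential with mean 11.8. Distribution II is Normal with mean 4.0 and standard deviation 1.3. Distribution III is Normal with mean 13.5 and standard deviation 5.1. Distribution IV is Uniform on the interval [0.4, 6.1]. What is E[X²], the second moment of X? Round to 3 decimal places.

145.121

For each component E[X²] = Var + (mean)², giving I: 278.48; II: 17.69; III: 208.26; IV: 13.27.
Overall E[X²] = 0.37·278.48 + 0.13·17.69 + 0.17·208.26 + 0.33·13.27 = 145.121.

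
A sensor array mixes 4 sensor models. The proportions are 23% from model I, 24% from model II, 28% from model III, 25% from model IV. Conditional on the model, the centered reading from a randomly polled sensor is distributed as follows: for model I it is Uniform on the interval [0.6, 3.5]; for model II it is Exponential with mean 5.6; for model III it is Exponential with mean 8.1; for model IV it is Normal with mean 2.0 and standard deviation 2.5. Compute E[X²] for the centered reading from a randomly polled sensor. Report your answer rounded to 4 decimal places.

55.4847

For each component E[X²] = Var + (mean)², giving I: 4.90333; II: 62.72; III: 131.22; IV: 10.25.
Overall E[X²] = 0.23·4.90333 + 0.24·62.72 + 0.28·131.22 + 0.25·10.25 = 55.4847.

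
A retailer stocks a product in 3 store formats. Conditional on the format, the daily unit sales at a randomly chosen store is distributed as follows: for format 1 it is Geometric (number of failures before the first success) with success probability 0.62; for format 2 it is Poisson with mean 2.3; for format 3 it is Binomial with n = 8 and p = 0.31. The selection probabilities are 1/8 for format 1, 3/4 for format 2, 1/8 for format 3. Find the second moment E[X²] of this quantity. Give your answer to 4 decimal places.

6.8457

For each component E[X²] = Var + (mean)², giving 1: 1.3642; 2: 7.59; 3: 7.8616.
Overall E[X²] = 0.125·1.3642 + 0.75·7.59 + 0.125·7.8616 = 6.84573.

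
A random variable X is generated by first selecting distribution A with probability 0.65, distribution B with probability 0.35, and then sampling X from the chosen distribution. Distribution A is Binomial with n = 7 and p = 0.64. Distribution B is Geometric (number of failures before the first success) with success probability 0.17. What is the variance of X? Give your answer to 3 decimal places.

11.137

Per component, A: μ=4.48, E[X²]=21.6832; B: μ=4.88235, E[X²]=52.5571.
E[X] = 0.65·4.48 + 0.35·4.88235 = 4.62082.
E[X²] = 0.65·21.6832 + 0.35·52.5571 = 32.4891.
Var(X) = E[X²] − (E[X])² = 32.4891 − 21.352 = 11.1371.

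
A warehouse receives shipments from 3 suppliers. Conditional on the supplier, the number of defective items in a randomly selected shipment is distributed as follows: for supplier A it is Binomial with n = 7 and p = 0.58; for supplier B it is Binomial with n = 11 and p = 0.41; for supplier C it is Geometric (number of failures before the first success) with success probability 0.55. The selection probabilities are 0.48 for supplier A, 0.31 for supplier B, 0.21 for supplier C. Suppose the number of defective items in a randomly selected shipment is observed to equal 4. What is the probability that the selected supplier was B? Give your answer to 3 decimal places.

Likelihoods P(X=4 | ·): A: 0.293446; B: 0.232067; C: 0.0225534.
Posterior ∝ prior × likelihood. Numerator for B: 0.31·0.232067 = 0.0719408.
Normalizing constant: 0.48·0.293446 + 0.31·0.232067 + 0.21·0.0225534 = 0.217531.
P(B | observation) = 0.0719408 / 0.217531 = 0.330715.

0.331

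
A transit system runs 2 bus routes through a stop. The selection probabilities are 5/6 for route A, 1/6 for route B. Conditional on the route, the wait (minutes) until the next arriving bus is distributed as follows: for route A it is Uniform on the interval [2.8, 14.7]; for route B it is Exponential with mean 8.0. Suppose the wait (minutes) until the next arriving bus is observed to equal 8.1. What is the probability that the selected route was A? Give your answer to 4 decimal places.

Likelihoods f(8.1 | ·): A: 0.0840336; B: 0.0454137.
Posterior ∝ prior × likelihood. Numerator for A: 0.833333·0.0840336 = 0.070028.
Normalizing constant: 0.833333·0.0840336 + 0.166667·0.0454137 = 0.077597.
P(A | observation) = 0.070028 / 0.077597 = 0.902458.

0.9025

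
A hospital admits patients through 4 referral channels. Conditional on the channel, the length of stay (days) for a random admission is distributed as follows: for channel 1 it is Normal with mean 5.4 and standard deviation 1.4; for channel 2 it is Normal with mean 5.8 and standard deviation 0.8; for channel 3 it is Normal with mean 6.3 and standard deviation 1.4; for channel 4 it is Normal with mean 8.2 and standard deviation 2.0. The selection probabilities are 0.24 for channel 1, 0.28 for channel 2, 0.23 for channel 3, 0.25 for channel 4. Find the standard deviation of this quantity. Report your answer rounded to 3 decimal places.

Per component, 1: μ=5.4, E[X²]=31.12; 2: μ=5.8, E[X²]=34.28; 3: μ=6.3, E[X²]=41.65; 4: μ=8.2, E[X²]=71.24.
E[X] = 0.24·5.4 + 0.28·5.8 + 0.23·6.3 + 0.25·8.2 = 6.419.
E[X²] = 0.24·31.12 + 0.28·34.28 + 0.23·41.65 + 0.25·71.24 = 44.4567.
Var(X) = E[X²] − (E[X])² = 44.4567 − 41.2036 = 3.25314.
SD(X) = √3.25314 = 1.80365.

1.804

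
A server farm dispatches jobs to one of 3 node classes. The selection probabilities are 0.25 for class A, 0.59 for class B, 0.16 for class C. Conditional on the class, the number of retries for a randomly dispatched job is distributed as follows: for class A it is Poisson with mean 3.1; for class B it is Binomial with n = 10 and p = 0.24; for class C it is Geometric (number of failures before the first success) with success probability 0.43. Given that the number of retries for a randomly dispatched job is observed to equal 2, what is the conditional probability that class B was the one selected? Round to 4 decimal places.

0.6900

Likelihoods P(X=2 | ·): A: 0.216461; B: 0.288499; C: 0.139707.
Posterior ∝ prior × likelihood. Numerator for B: 0.59·0.288499 = 0.170214.
Normalizing constant: 0.25·0.216461 + 0.59·0.288499 + 0.16·0.139707 = 0.246683.
P(B | observation) = 0.170214 / 0.246683 = 0.690013.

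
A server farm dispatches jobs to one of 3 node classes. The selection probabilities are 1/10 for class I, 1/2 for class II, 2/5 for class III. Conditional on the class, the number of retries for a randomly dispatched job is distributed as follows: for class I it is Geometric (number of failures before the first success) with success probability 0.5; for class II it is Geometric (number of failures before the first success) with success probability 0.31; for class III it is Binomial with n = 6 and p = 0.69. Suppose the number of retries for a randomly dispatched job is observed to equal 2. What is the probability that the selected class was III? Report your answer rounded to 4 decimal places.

Likelihoods P(X=2 | ·): I: 0.125; II: 0.147591; III: 0.0659533.
Posterior ∝ prior × likelihood. Numerator for III: 0.4·0.0659533 = 0.0263813.
Normalizing constant: 0.1·0.125 + 0.5·0.147591 + 0.4·0.0659533 = 0.112677.
P(III | observation) = 0.0263813 / 0.112677 = 0.234132.

0.2341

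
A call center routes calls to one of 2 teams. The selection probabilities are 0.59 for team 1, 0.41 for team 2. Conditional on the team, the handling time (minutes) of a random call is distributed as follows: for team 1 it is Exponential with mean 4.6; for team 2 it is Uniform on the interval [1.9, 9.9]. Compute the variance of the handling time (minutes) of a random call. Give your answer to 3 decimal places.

15.080

Per component, 1: μ=4.6, E[X²]=42.32; 2: μ=5.9, E[X²]=40.1433.
E[X] = 0.59·4.6 + 0.41·5.9 = 5.133.
E[X²] = 0.59·42.32 + 0.41·40.1433 = 41.4276.
Var(X) = E[X²] − (E[X])² = 41.4276 − 26.3477 = 15.0799.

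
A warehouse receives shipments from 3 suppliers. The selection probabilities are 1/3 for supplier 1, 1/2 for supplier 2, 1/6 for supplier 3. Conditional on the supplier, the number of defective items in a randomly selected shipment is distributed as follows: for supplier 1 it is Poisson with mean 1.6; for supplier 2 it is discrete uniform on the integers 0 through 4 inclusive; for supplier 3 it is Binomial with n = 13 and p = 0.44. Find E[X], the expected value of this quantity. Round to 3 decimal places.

Component means — 1: 1.6; 2: 2; 3: 5.72.
E[X] = 0.333333·1.6 + 0.5·2 + 0.166667·5.72 = 2.48667.

2.487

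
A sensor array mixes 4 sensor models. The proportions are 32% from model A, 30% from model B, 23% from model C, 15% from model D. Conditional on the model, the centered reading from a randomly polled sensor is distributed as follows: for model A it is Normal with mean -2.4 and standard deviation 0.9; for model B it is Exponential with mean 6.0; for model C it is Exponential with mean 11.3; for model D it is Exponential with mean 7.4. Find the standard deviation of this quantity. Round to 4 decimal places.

Per component, A: μ=-2.4, E[X²]=6.57; B: μ=6, E[X²]=72; C: μ=11.3, E[X²]=255.38; D: μ=7.4, E[X²]=109.52.
E[X] = 0.32·-2.4 + 0.3·6 + 0.23·11.3 + 0.15·7.4 = 4.741.
E[X²] = 0.32·6.57 + 0.3·72 + 0.23·255.38 + 0.15·109.52 = 98.8678.
Var(X) = E[X²] − (E[X])² = 98.8678 − 22.4771 = 76.3907.
SD(X) = √76.3907 = 8.74018.

8.7402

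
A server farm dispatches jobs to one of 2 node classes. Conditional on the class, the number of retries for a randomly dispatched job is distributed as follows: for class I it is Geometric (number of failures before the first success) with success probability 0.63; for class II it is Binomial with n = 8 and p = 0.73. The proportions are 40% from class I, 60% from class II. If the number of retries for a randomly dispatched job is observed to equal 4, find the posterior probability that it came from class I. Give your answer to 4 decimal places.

Likelihoods P(X=4 | ·): I: 0.0118072; II: 0.105644.
Posterior ∝ prior × likelihood. Numerator for I: 0.4·0.0118072 = 0.00472289.
Normalizing constant: 0.4·0.0118072 + 0.6·0.105644 = 0.0681092.
P(I | observation) = 0.00472289 / 0.0681092 = 0.0693428.

0.0693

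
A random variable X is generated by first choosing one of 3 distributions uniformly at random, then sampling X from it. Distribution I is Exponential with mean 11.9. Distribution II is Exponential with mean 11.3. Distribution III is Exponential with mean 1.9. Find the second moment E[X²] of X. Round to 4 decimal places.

181.9400

For each component E[X²] = Var + (mean)², giving I: 283.22; II: 255.38; III: 7.22.
Overall E[X²] = 0.333333·283.22 + 0.333333·255.38 + 0.333333·7.22 = 181.94.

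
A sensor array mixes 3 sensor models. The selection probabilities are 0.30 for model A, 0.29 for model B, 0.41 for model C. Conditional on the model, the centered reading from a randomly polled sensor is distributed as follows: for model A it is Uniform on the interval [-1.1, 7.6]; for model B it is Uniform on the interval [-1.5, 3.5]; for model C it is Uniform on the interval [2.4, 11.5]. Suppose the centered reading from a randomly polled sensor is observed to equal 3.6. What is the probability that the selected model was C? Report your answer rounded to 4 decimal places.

Likelihoods f(3.6 | ·): A: 0.114943; B: 0; C: 0.10989.
Posterior ∝ prior × likelihood. Numerator for C: 0.41·0.10989 = 0.0450549.
Normalizing constant: 0.3·0.114943 + 0.29·0 + 0.41·0.10989 = 0.0795377.
P(C | observation) = 0.0450549 / 0.0795377 = 0.56646.

0.5665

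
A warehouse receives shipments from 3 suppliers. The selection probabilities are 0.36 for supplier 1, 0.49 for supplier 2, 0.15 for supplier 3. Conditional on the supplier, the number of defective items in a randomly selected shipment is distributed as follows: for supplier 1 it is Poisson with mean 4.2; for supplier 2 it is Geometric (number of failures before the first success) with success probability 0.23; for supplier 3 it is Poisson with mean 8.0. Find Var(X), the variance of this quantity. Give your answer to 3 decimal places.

12.343

Per component, 1: μ=4.2, E[X²]=21.84; 2: μ=3.34783, E[X²]=25.7637; 3: μ=8, E[X²]=72.
E[X] = 0.36·4.2 + 0.49·3.34783 + 0.15·8 = 4.35243.
E[X²] = 0.36·21.84 + 0.49·25.7637 + 0.15·72 = 31.2866.
Var(X) = E[X²] − (E[X])² = 31.2866 − 18.9437 = 12.3429.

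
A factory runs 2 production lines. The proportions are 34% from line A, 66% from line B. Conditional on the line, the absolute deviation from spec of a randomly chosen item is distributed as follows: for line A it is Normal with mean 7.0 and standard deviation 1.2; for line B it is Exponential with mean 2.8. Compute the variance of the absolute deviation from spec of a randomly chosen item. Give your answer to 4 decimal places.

9.6224

Per component, A: μ=7, E[X²]=50.44; B: μ=2.8, E[X²]=15.68.
E[X] = 0.34·7 + 0.66·2.8 = 4.228.
E[X²] = 0.34·50.44 + 0.66·15.68 = 27.4984.
Var(X) = E[X²] − (E[X])² = 27.4984 − 17.876 = 9.62242.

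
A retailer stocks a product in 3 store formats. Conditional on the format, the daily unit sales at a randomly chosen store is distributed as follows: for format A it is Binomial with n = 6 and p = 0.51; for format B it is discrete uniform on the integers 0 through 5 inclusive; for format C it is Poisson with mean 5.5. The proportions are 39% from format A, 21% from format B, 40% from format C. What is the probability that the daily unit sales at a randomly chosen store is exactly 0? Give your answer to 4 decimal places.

0.0420

Conditional on each format, P(X = 0): A: 0.0138413; B: 0.166667; C: 0.00408677.
By total probability, P(X = 0) = 0.39·0.0138413 + 0.21·0.166667 + 0.4·0.00408677 = 0.0420328.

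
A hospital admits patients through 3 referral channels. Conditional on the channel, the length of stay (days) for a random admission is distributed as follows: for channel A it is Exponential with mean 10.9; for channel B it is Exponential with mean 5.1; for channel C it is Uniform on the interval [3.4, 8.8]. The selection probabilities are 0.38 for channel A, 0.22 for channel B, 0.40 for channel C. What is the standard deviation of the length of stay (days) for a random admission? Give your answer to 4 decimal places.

Per component, A: μ=10.9, E[X²]=237.62; B: μ=5.1, E[X²]=52.02; C: μ=6.1, E[X²]=39.64.
E[X] = 0.38·10.9 + 0.22·5.1 + 0.4·6.1 = 7.704.
E[X²] = 0.38·237.62 + 0.22·52.02 + 0.4·39.64 = 117.596.
Var(X) = E[X²] − (E[X])² = 117.596 − 59.3516 = 58.2444.
SD(X) = √58.2444 = 7.6318.

7.6318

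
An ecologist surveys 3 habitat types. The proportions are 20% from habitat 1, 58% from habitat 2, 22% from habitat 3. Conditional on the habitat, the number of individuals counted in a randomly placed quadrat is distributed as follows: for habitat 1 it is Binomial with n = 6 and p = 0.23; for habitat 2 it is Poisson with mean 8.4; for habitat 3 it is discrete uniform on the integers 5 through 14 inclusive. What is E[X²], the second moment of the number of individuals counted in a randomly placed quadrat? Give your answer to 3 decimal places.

For each component E[X²] = Var + (mean)², giving 1: 2.967; 2: 78.96; 3: 98.5.
Overall E[X²] = 0.2·2.967 + 0.58·78.96 + 0.22·98.5 = 68.0602.

68.060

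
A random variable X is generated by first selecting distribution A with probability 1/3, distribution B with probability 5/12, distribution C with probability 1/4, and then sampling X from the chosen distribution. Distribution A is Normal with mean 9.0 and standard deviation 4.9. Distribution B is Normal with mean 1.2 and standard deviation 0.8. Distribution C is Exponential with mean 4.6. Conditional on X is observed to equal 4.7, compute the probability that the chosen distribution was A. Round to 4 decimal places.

Likelihoods f(4.7 | ·): A: 0.0553975; B: 3.47925e-05; C: 0.078254.
Posterior ∝ prior × likelihood. Numerator for A: 0.333333·0.0553975 = 0.0184658.
Normalizing constant: 0.333333·0.0553975 + 0.416667·3.47925e-05 + 0.25·0.078254 = 0.0380438.
P(A | observation) = 0.0184658 / 0.0380438 = 0.485383.

0.4854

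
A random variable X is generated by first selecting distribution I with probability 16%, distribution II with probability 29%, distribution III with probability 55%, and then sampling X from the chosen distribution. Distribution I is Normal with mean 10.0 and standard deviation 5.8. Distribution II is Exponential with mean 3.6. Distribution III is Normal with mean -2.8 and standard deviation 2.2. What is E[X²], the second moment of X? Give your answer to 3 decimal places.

35.873

For each component E[X²] = Var + (mean)², giving I: 133.64; II: 25.92; III: 12.68.
Overall E[X²] = 0.16·133.64 + 0.29·25.92 + 0.55·12.68 = 35.8732.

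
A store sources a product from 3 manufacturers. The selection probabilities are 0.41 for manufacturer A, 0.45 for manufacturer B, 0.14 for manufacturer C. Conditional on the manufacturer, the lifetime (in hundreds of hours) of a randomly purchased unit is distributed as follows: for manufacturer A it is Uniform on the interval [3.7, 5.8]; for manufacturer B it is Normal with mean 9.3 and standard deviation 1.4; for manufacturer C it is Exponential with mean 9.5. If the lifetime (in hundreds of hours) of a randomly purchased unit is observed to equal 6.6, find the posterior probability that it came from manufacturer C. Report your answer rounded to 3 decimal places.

0.269

Likelihoods f(6.6 | ·): A: 0; B: 0.0443739; C: 0.052548.
Posterior ∝ prior × likelihood. Numerator for C: 0.14·0.052548 = 0.00735672.
Normalizing constant: 0.41·0 + 0.45·0.0443739 + 0.14·0.052548 = 0.027325.
P(C | observation) = 0.00735672 / 0.027325 = 0.269231.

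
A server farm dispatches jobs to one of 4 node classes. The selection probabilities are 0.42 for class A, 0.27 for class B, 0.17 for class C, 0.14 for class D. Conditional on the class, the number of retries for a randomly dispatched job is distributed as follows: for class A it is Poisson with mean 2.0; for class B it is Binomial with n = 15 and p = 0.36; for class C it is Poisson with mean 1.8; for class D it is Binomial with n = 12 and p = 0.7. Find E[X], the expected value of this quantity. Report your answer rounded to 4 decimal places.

3.7800

Component means — A: 2; B: 5.4; C: 1.8; D: 8.4.
E[X] = 0.42·2 + 0.27·5.4 + 0.17·1.8 + 0.14·8.4 = 3.78.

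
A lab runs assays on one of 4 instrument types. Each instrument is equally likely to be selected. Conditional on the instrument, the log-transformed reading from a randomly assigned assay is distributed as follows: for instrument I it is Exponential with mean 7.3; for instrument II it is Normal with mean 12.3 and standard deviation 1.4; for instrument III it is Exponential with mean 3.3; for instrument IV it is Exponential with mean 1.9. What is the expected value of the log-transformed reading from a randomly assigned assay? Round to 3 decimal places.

6.200

Component means — I: 7.3; II: 12.3; III: 3.3; IV: 1.9.
E[X] = 0.25·7.3 + 0.25·12.3 + 0.25·3.3 + 0.25·1.9 = 6.2.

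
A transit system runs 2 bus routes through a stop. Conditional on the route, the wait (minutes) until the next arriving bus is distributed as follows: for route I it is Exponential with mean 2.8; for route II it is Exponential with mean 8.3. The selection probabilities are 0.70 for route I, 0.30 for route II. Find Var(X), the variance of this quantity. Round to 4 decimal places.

Per component, I: μ=2.8, E[X²]=15.68; II: μ=8.3, E[X²]=137.78.
E[X] = 0.7·2.8 + 0.3·8.3 = 4.45.
E[X²] = 0.7·15.68 + 0.3·137.78 = 52.31.
Var(X) = E[X²] − (E[X])² = 52.31 − 19.8025 = 32.5075.

32.5075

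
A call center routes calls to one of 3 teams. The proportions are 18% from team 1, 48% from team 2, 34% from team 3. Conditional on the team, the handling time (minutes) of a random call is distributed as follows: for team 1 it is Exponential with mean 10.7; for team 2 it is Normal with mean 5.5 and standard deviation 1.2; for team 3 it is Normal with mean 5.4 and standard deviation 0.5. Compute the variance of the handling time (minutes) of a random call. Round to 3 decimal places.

25.441

Per component, 1: μ=10.7, E[X²]=228.98; 2: μ=5.5, E[X²]=31.69; 3: μ=5.4, E[X²]=29.41.
E[X] = 0.18·10.7 + 0.48·5.5 + 0.34·5.4 = 6.402.
E[X²] = 0.18·228.98 + 0.48·31.69 + 0.34·29.41 = 66.427.
Var(X) = E[X²] − (E[X])² = 66.427 − 40.9856 = 25.4414.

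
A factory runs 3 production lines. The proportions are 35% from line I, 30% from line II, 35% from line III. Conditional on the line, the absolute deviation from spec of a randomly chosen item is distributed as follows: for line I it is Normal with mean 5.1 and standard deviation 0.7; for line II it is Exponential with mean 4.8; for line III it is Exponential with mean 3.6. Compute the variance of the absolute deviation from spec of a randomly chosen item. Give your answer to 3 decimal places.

Per component, I: μ=5.1, E[X²]=26.5; II: μ=4.8, E[X²]=46.08; III: μ=3.6, E[X²]=25.92.
E[X] = 0.35·5.1 + 0.3·4.8 + 0.35·3.6 = 4.485.
E[X²] = 0.35·26.5 + 0.3·46.08 + 0.35·25.92 = 32.171.
Var(X) = E[X²] − (E[X])² = 32.171 − 20.1152 = 12.0558.

12.056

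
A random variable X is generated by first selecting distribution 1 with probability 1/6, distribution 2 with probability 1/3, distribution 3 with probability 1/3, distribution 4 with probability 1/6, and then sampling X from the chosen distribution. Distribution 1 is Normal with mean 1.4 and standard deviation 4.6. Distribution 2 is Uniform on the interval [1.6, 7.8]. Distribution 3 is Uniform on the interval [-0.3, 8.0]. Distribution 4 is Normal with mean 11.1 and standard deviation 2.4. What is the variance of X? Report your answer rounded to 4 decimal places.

16.2961

Per component, 1: μ=1.4, E[X²]=23.12; 2: μ=4.7, E[X²]=25.2933; 3: μ=3.85, E[X²]=20.5633; 4: μ=11.1, E[X²]=128.97.
E[X] = 0.166667·1.4 + 0.333333·4.7 + 0.333333·3.85 + 0.166667·11.1 = 4.93333.
E[X²] = 0.166667·23.12 + 0.333333·25.2933 + 0.333333·20.5633 + 0.166667·128.97 = 40.6339.
Var(X) = E[X²] − (E[X])² = 40.6339 − 24.3378 = 16.2961.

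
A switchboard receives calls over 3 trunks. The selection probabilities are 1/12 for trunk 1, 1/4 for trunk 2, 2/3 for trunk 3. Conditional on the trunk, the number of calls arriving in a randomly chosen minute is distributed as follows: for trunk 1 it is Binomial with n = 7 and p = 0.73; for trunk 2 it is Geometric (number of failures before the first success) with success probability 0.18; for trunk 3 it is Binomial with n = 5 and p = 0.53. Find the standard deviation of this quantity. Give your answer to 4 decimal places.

Per component, 1: μ=5.11, E[X²]=27.4918; 2: μ=4.55556, E[X²]=46.0617; 3: μ=2.65, E[X²]=8.268.
E[X] = 0.0833333·5.11 + 0.25·4.55556 + 0.666667·2.65 = 3.33139.
E[X²] = 0.0833333·27.4918 + 0.25·46.0617 + 0.666667·8.268 = 19.3184.
Var(X) = E[X²] − (E[X])² = 19.3184 − 11.0982 = 8.22026.
SD(X) = √8.22026 = 2.8671.

2.8671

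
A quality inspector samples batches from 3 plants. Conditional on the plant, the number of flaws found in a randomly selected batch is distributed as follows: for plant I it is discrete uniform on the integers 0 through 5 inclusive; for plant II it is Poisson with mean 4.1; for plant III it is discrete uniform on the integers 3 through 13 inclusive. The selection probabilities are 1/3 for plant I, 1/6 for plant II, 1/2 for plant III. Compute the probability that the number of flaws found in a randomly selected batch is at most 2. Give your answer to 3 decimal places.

0.204

Conditional on each plant, P(X ≤ 2): I: 0.5; II: 0.223814; III: 0.
By total probability, P(X ≤ 2) = 0.333333·0.5 + 0.166667·0.223814 + 0.5·0 = 0.203969.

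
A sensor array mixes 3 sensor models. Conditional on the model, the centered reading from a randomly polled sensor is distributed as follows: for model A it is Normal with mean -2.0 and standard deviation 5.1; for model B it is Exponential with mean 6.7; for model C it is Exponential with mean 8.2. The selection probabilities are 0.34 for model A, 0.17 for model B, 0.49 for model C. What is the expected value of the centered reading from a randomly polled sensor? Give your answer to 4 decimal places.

Component means — A: -2; B: 6.7; C: 8.2.
E[X] = 0.34·-2 + 0.17·6.7 + 0.49·8.2 = 4.477.

4.4770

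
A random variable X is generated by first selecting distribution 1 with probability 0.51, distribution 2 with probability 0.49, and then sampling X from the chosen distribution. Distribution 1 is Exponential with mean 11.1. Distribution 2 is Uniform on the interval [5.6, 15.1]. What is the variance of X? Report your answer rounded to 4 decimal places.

Per component, 1: μ=11.1, E[X²]=246.42; 2: μ=10.35, E[X²]=114.643.
E[X] = 0.51·11.1 + 0.49·10.35 = 10.7325.
E[X²] = 0.51·246.42 + 0.49·114.643 = 181.849.
Var(X) = E[X²] − (E[X])² = 181.849 − 115.187 = 66.6629.

66.6629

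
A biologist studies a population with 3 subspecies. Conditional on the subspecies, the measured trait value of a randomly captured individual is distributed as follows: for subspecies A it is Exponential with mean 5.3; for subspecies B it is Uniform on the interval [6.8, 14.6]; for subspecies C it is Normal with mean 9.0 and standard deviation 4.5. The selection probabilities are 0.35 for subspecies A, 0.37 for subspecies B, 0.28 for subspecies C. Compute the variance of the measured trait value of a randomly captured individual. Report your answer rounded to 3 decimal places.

Per component, A: μ=5.3, E[X²]=56.18; B: μ=10.7, E[X²]=119.56; C: μ=9, E[X²]=101.25.
E[X] = 0.35·5.3 + 0.37·10.7 + 0.28·9 = 8.334.
E[X²] = 0.35·56.18 + 0.37·119.56 + 0.28·101.25 = 92.2502.
Var(X) = E[X²] − (E[X])² = 92.2502 − 69.4556 = 22.7946.

22.795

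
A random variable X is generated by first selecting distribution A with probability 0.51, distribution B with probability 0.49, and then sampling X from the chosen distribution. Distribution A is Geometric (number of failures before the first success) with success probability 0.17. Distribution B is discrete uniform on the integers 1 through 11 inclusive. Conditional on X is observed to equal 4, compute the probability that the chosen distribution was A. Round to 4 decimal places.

Likelihoods P(X=4 | ·): A: 0.0806791; B: 0.0909091.
Posterior ∝ prior × likelihood. Numerator for A: 0.51·0.0806791 = 0.0411464.
Normalizing constant: 0.51·0.0806791 + 0.49·0.0909091 = 0.0856918.
P(A | observation) = 0.0411464 / 0.0856918 = 0.480167.

0.4802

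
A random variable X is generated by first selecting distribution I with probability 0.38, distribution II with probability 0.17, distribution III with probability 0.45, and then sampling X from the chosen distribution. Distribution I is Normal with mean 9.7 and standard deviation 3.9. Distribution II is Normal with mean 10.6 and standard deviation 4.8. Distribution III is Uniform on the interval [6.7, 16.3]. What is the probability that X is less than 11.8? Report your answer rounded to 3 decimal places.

0.609

Conditional on each component, P(X < 11.8): I: 0.704871; II: 0.598706; III: 0.53125.
By total probability, P(X < 11.8) = 0.38·0.704871 + 0.17·0.598706 + 0.45·0.53125 = 0.608693.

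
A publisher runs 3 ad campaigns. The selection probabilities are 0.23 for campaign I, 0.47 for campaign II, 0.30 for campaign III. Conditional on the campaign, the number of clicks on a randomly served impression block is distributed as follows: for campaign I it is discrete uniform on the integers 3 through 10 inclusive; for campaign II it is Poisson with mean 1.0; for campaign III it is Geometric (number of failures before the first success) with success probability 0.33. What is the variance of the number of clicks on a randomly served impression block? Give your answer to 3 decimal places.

8.321

Per component, I: μ=6.5, E[X²]=47.5; II: μ=1, E[X²]=2; III: μ=2.0303, E[X²]=10.2746.
E[X] = 0.23·6.5 + 0.47·1 + 0.3·2.0303 = 2.57409.
E[X²] = 0.23·47.5 + 0.47·2 + 0.3·10.2746 = 14.9474.
Var(X) = E[X²] − (E[X])² = 14.9474 − 6.62594 = 8.32143.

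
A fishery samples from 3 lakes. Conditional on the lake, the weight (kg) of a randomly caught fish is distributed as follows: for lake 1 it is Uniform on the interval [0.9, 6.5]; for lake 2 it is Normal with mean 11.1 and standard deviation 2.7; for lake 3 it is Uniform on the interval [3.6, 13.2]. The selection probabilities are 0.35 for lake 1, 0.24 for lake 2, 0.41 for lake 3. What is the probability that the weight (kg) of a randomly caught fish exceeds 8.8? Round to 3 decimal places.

Conditional on each lake, P(X > 8.8): 1: 0; 2: 0.802852; 3: 0.458333.
By total probability, P(X > 8.8) = 0.35·0 + 0.24·0.802852 + 0.41·0.458333 = 0.380601.

0.381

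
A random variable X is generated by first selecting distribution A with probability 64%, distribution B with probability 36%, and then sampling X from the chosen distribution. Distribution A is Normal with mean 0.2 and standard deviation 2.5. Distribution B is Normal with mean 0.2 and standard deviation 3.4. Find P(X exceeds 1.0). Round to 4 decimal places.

Conditional on each component, P(X > 1.0): A: 0.374484; B: 0.40699.
By total probability, P(X > 1.0) = 0.64·0.374484 + 0.36·0.40699 = 0.386186.

0.3862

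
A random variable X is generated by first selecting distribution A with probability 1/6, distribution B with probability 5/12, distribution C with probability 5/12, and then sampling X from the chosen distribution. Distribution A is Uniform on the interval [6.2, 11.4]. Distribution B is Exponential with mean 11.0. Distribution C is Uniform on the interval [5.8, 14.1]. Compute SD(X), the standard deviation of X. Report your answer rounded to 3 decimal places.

Per component, A: μ=8.8, E[X²]=79.6933; B: μ=11, E[X²]=242; C: μ=9.95, E[X²]=104.743.
E[X] = 0.166667·8.8 + 0.416667·11 + 0.416667·9.95 = 10.1958.
E[X²] = 0.166667·79.6933 + 0.416667·242 + 0.416667·104.743 = 157.759.
Var(X) = E[X²] − (E[X])² = 157.759 − 103.955 = 53.8036.
SD(X) = √53.8036 = 7.33509.

7.335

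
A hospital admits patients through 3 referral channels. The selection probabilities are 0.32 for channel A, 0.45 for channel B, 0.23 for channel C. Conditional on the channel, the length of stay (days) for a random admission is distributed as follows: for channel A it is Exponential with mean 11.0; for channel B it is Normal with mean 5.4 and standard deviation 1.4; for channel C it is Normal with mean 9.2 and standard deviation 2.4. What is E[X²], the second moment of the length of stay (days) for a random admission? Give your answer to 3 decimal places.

112.236

For each component E[X²] = Var + (mean)², giving A: 242; B: 31.12; C: 90.4.
Overall E[X²] = 0.32·242 + 0.45·31.12 + 0.23·90.4 = 112.236.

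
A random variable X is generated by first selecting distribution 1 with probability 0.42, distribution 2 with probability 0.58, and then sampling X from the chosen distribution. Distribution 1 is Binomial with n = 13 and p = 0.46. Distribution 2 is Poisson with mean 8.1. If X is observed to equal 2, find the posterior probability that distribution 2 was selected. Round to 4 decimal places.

Likelihoods P(X=2 | ·): 1: 0.0187906; 2: 0.0099576.
Posterior ∝ prior × likelihood. Numerator for 2: 0.58·0.0099576 = 0.00577541.
Normalizing constant: 0.42·0.0187906 + 0.58·0.0099576 = 0.0136675.
P(2 | observation) = 0.00577541 / 0.0136675 = 0.422566.

0.4226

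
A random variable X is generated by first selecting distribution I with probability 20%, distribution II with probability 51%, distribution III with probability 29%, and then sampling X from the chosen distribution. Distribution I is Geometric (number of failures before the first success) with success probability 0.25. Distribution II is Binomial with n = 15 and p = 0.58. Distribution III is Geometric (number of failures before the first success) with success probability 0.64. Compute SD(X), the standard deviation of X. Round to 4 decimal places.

4.2392

Per component, I: μ=3, E[X²]=21; II: μ=8.7, E[X²]=79.344; III: μ=0.5625, E[X²]=1.19531.
E[X] = 0.2·3 + 0.51·8.7 + 0.29·0.5625 = 5.20012.
E[X²] = 0.2·21 + 0.51·79.344 + 0.29·1.19531 = 45.0121.
Var(X) = E[X²] − (E[X])² = 45.0121 − 27.0413 = 17.9708.
SD(X) = √17.9708 = 4.2392.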